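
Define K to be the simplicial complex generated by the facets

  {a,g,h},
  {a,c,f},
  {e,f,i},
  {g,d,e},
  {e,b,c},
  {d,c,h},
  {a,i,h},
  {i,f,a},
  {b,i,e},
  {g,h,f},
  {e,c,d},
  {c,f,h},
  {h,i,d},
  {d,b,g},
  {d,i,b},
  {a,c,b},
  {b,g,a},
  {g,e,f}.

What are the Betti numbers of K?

b_0 = 1, b_1 = 1, b_2 = 0.

K has 9 vertices, 27 edges, 18 triangles.
rank ∂_0 = 0, rank ∂_1 = 8 ⇒ b_0 = 9 − 0 − 8 = 1; all invariant factors of ∂_1 are 1 so no torsion. So H_0 ≅ Z.
rank ∂_1 = 8, rank ∂_2 = 18 ⇒ b_1 = 27 − 8 − 18 = 1; ∂_2 has invariant factor(s) [2] giving torsion. So H_1 ≅ Z ⊕ Z/2.
rank ∂_2 = 18, rank ∂_3 = 0 ⇒ b_2 = 18 − 18 − 0 = 0. So H_2 ≅ 0.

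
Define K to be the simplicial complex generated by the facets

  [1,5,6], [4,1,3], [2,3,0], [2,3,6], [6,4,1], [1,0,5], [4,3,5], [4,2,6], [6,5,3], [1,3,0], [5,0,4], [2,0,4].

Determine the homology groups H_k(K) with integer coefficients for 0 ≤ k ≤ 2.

H_0 ≅ Z,  H_1 ≅ Z/2Z,  H_2 = 0.

Fix the vertex order 0 < 1 < 2 < 3 < 4 < 5 < 6 and write every simplex with vertices in increasing order. Then dim K = 2 and the simplices of K are:

  0-simplices (7): [0], [1], [2], [3], [4], [5], [6]
  1-simplices (18): [0,1], [0,2], [0,3], [0,4], [0,5], [1,3], [1,4], [1,5], [1,6], [2,3], [2,4], [2,6], [3,4], [3,5], [3,6], [4,5], [4,6], [5,6]
  2-simplices (12): [0,1,3], [0,1,5], [0,2,3], [0,2,4], [0,4,5], [1,3,4], [1,4,6], [1,5,6], [2,3,6], [2,4,6], [3,4,5], [3,5,6]

so the chain groups are C_0 ≅ Z^7, C_1 ≅ Z^18, C_2 ≅ Z^12.

The boundary map ∂_1: C_1 → C_0 maps an edge to its endpoints' difference, ∂[p,q] = q − p. For instance
  ∂[0,5] = [5] − [0].
As a 7×18 matrix over Z this has rank 6, with invariant factors (1,1,1,1,1,1).

The boundary map ∂_2: C_2 → C_1 acts by ∂[p,q,r] = [q,r] − [p,r] + [p,q]. For instance
  ∂[1,3,4] = [3,4] − [1,4] + [1,3],
  ∂[3,4,5] = [4,5] − [3,5] + [3,4].
The 18×12 boundary matrix has rank 12 and Smith normal form diag(1,1,1,1,1,1,1,1,1,1,1,2).

Now H_k = ker ∂_k / im ∂_{k+1}, so:

  H_0: rank C_0 − rank ∂_1 = 7 − 6 = 1, and the invariant factors of ∂_1 are all 1, so H_0 = Z.
  H_1: rank ker ∂_1 − rank ∂_2 = (18 − 6) − 12 = 0, and ∂_2 has invariant factor 2 > 1, so H_1 = Z/2Z.
  H_2: rank ker ∂_2 − rank ∂_3 = (12 − 12) − 0 = 0, and there is no ∂_3, so H_2 = 0.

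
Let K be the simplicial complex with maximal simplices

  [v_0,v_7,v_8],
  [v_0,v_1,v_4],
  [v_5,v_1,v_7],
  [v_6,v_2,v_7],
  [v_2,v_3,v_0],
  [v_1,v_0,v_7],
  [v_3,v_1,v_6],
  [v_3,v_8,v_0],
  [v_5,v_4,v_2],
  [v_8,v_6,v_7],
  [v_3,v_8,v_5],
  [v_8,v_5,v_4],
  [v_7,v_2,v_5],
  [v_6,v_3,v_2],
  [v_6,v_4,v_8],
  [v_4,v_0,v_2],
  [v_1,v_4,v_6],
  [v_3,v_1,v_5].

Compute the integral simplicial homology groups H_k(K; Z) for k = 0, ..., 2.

Fix the vertex order v_0 < v_1 < v_2 < v_3 < v_4 < v_5 < v_6 < v_7 < v_8 and write every simplex with vertices in increasing order. Then dim K = 2 and the simplices of K are:

  0-simplices (9): [v_0], [v_1], [v_2], [v_3], [v_4], [v_5], [v_6], [v_7], [v_8]
  1-simplices (27): (27 of them)
  2-simplices (18): (18 of them)

giving chain groups C_0 ≅ Z^9, C_1 ≅ Z^27, C_2 ≅ Z^18.

Boundary ∂_1: C_1 → C_0 maps an edge to its endpoints' difference, ∂[p,q] = q − p. For instance
  ∂[v_3,v_8] = [v_8] − [v_3].
This gives a 9×27 integer matrix of rank 8; reducing to Smith normal form yields diagonal entries (1,1,1,1,1,1,1,1).

∂_2: C_2 → C_1 maps a triangle to the signed sum of its edges. For instance
  ∂[v_2,v_5,v_7] = [v_5,v_7] − [v_2,v_7] + [v_2,v_5],
  ∂[v_0,v_1,v_4] = [v_1,v_4] − [v_0,v_4] + [v_0,v_1].
The 27×18 boundary matrix has rank 17 and Smith normal form diag(1,1,1,1,1,1,1,1,1,1,1,1,1,1,1,1,1).

Now H_k = ker ∂_k / im ∂_{k+1}, so:

  H_0: rank C_0 − rank ∂_1 = 9 − 8 = 1, and the invariant factors of ∂_1 are all 1, so H_0 ≅ Z.
  H_1: rank ker ∂_1 − rank ∂_2 = (27 − 8) − 17 = 2, and the invariant factors of ∂_2 are all 1, so H_1 ≅ Z^2.
  H_2: rank ker ∂_2 − rank ∂_3 = (18 − 17) − 0 = 1, and there is no ∂_3, so H_2 ≅ Z.

As a check, the Euler characteristic is 9 − 27 + 18 = 0, which agrees with 1 − 2 + 1 = 0.

H_0 = Z,  H_1 = Z^2,  H_2 = Z.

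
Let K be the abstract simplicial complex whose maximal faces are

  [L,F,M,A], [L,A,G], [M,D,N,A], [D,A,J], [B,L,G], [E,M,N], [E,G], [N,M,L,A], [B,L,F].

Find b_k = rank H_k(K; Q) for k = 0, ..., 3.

b_0 = 1, b_1 = 1, b_2 = 0, b_3 = 0.

Fix the vertex order A < B < D < E < F < G < J < L < M < N and write every simplex with vertices in increasing order. Then dim K = 3 and the simplices of K are:

  0-simplices (10): A, B, D, E, F, G, J, L, M, N
  1-simplices (22): AD, AF, AG, AJ, AL, AM, AN, BF, BG, BL, DJ, DM, DN, EG, EM, EN, FL, FM, GL, LM, LN, MN
  2-simplices (15): ADJ, ADM, ADN, AFL, AFM, AGL, ALM, ALN, AMN, BFL, BGL, DMN, EMN, FLM, LMN
  3-simplices (3): ADMN, AFLM, ALMN

so the chain groups are C_0 ≅ Z^10, C_1 ≅ Z^22, C_2 ≅ Z^15, C_3 ≅ Z^3.

∂_1: C_1 → C_0 sends each edge [p,q] (with p < q) to q − p. For instance
  ∂BF = F − B.
As a 10×22 matrix over Z this has rank 9, with invariant factors (1,1,1,1,1,1,1,1,1).

∂_2: C_2 → C_1 maps a triangle to the signed sum of its edges. For instance
  ∂DMN = MN − DN + DM,
  ∂FLM = LM − FM + FL.
As a 22×15 matrix over Z this has rank 12, with invariant factors (1,1,1,1,1,1,1,1,1,1,1,1).

The boundary map ∂_3: C_3 → C_2 sends each 3-simplex σ to the alternating sum Σ_i (−1)^i (σ with its i-th vertex removed). For instance
  ∂ALMN = LMN − AMN + ALN − ALM,
  ∂AFLM = FLM − ALM + AFM − AFL.
The resulting 15×3 matrix has rank 3, and its Smith normal form has invariant factors (1,1,1).

Reading off H_k = ker ∂_k / im ∂_{k+1}:

  H_0: rank C_0 − rank ∂_1 = 10 − 9 = 1, and the invariant factors of ∂_1 are all 1, so H_0 = Z.
  H_1: rank ker ∂_1 − rank ∂_2 = (22 − 9) − 12 = 1, and the invariant factors of ∂_2 are all 1, so H_1 = Z.
  H_2: rank ker ∂_2 − rank ∂_3 = (15 − 12) − 3 = 0, and the invariant factors of ∂_3 are all 1, so H_2 = 0.
  H_3: rank ker ∂_3 − rank ∂_4 = (3 − 3) − 0 = 0, and there is no ∂_4, so H_3 = 0.

Hence the Betti numbers are b_0 = 1, b_1 = 1, b_2 = 0, b_3 = 0.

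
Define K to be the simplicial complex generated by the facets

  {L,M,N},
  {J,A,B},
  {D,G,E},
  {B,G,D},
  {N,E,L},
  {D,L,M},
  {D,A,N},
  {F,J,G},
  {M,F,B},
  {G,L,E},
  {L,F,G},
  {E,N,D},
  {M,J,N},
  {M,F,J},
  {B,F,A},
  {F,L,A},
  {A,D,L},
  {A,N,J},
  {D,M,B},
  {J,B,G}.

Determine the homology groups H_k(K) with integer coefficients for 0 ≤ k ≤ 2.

H_0 = Z,  H_1 = Z ⊕ Z/2Z,  H_2 = 0.

Order the vertices as A < B < D < E < F < G < J < L < M < N. Listing each simplex with vertices in this order, K has dimension 2 with simplices:

  0-simplices (10): A, B, D, E, F, G, J, L, M, N
  1-simplices (30): AB, AD, AF, AJ, AL, AN, BD, BF, BG, BJ, BM, DE, DG, DL, DM, DN, EG, EL, EN, FG, FJ, FL, FM, GJ, GL, JM, JN, LM, LN, MN
  2-simplices (20): ABF, ABJ, ADL, ADN, AFL, AJN, BDG, BDM, BFM, BGJ, DEG, DEN, DLM, EGL, ELN, FGJ, FGL, FJM, JMN, LMN

so the chain groups are C_0 ≅ Z^10, C_1 ≅ Z^30, C_2 ≅ Z^20.

The boundary map ∂_1: C_1 → C_0 sends each edge [p,q] (with p < q) to q − p. For instance
  ∂AF = F − A.
The 10×30 boundary matrix has rank 9 and Smith normal form diag(1,1,1,1,1,1,1,1,1).

Boundary ∂_2: C_2 → C_1 maps a triangle to the signed sum of its edges. For instance
  ∂FGJ = GJ − FJ + FG,
  ∂AFL = FL − AL + AF.
The 30×20 boundary matrix has rank 20 and Smith normal form diag(1,1,1,1,1,1,1,1,1,1,1,1,1,1,1,1,1,1,1,2).

Now H_k = ker ∂_k / im ∂_{k+1}, so:

  H_0: rank C_0 − rank ∂_1 = 10 − 9 = 1, and the invariant factors of ∂_1 are all 1, so H_0 = Z.
  H_1: rank ker ∂_1 − rank ∂_2 = (30 − 9) − 20 = 1, and ∂_2 has invariant factor 2 > 1, so H_1 = Z ⊕ Z/2Z.
  H_2: rank ker ∂_2 − rank ∂_3 = (20 − 20) − 0 = 0, and there is no ∂_3, so H_2 = 0.

As a check, the Euler characteristic is 10 − 30 + 20 = 0, which agrees with 1 − 1 + 0 = 0.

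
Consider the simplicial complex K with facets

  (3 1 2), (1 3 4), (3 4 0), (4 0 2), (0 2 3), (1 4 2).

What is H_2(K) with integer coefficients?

We work with the vertex ordering 0 < 1 < 2 < 3 < 4. The simplices of K, each written with vertices in increasing order, are:

  0-simplices (5): [0], [1], [2], [3], [4]
  1-simplices (9): [0,2], [0,3], [0,4], [1,2], [1,3], [1,4], [2,3], [2,4], [3,4]
  2-simplices (6): [0,2,3], [0,2,4], [0,3,4], [1,2,3], [1,2,4], [1,3,4]

Hence C_0 ≅ Z^5, C_1 ≅ Z^9, C_2 ≅ Z^6.

The boundary map ∂_1: C_1 → C_0 maps an edge to its endpoints' difference, ∂[p,q] = q − p. For instance
  ∂[1,2] = [2] − [1].
This gives a 5×9 integer matrix of rank 4; reducing to Smith normal form yields diagonal entries (1,1,1,1).

The boundary map ∂_2: C_2 → C_1 acts by ∂[p,q,r] = [q,r] − [p,r] + [p,q]. For instance
  ∂[1,2,4] = [2,4] − [1,4] + [1,2],
  ∂[1,3,4] = [3,4] − [1,4] + [1,3].
The resulting 9×6 matrix has rank 5, and its Smith normal form has invariant factors (1,1,1,1,1).

Now H_k = ker ∂_k / im ∂_{k+1}, so:

  H_2: rank ker ∂_2 − rank ∂_3 = (6 − 5) − 0 = 1, and there is no ∂_3, so H_2 = Z.

H_2 = Z.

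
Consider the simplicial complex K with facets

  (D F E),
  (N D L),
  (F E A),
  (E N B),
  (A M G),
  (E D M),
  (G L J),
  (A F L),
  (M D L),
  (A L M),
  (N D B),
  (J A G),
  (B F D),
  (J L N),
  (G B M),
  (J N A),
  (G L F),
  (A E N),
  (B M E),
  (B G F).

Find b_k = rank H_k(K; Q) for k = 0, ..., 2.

We work with the vertex ordering A < B < D < E < F < G < J < L < M < N. The simplices of K, each written with vertices in increasing order, are:

  0-simplices (10): A, B, D, E, F, G, J, L, M, N
  1-simplices (30): AE, AF, AG, AJ, AL, AM, AN, BD, BE, BF, BG, BM, BN, DE, DF, DL, DM, DN, EF, EM, EN, FG, FL, GJ, GL, GM, JL, JN, LM, LN
  2-simplices (20): AEF, AEN, AFL, AGJ, AGM, AJN, ALM, BDF, BDN, BEM, BEN, BFG, BGM, DEF, DEM, DLM, DLN, FGL, GJL, JLN

giving chain groups C_0 ≅ Z^10, C_1 ≅ Z^30, C_2 ≅ Z^20.

Boundary ∂_1: C_1 → C_0 maps an edge to its endpoints' difference, ∂[p,q] = q − p. For instance
  ∂BE = E − B.
The 10×30 boundary matrix has rank 9 and Smith normal form diag(1,1,1,1,1,1,1,1,1).

Boundary ∂_2: C_2 → C_1 acts by ∂[p,q,r] = [q,r] − [p,r] + [p,q]. For instance
  ∂BDF = DF − BF + BD,
  ∂BDN = DN − BN + BD.
The resulting 30×20 matrix has rank 20, and its Smith normal form has invariant factors (1,1,1,1,1,1,1,1,1,1,1,1,1,1,1,1,1,1,1,2).

Now H_k = ker ∂_k / im ∂_{k+1}, so:

  H_0: rank C_0 − rank ∂_1 = 10 − 9 = 1, and the invariant factors of ∂_1 are all 1, so H_0 ≅ Z.
  H_1: rank ker ∂_1 − rank ∂_2 = (30 − 9) − 20 = 1, and ∂_2 has invariant factor 2 > 1, so H_1 ≅ Z × Z/2.
  H_2: rank ker ∂_2 − rank ∂_3 = (20 − 20) − 0 = 0, and there is no ∂_3, so H_2 ≅ 0.

(K is a triangulation of the Klein bottle.)

Hence the Betti numbers are b_0 = 1, b_1 = 1, b_2 = 0.

b_0 = 1, b_1 = 1, b_2 = 0.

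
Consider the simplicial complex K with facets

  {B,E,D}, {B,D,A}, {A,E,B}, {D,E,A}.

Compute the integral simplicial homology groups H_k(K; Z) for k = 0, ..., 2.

We work with the vertex ordering A < B < D < E. The simplices of K, each written with vertices in increasing order, are:

  0-simplices (4): A, B, D, E
  1-simplices (6): AB, AD, AE, BD, BE, DE
  2-simplices (4): ABD, ABE, ADE, BDE

giving chain groups C_0 ≅ Z^4, C_1 ≅ Z^6, C_2 ≅ Z^4.

Boundary ∂_1: C_1 → C_0 is given by ∂[p,q] = [q] − [p].
The resulting 4×6 matrix has rank 3, and its Smith normal form has invariant factors (1,1,1).

Boundary ∂_2: C_2 → C_1 maps a triangle to the signed sum of its edges. For instance
  ∂ABE = BE − AE + AB,
  ∂ADE = DE − AE + AD.
The resulting 6×4 matrix has rank 3, and its Smith normal form has invariant factors (1,1,1).

Reading off H_k = ker ∂_k / im ∂_{k+1}:

  H_0: rank C_0 − rank ∂_1 = 4 − 3 = 1, and the invariant factors of ∂_1 are all 1, so H_0 ≅ Z.
  H_1: rank ker ∂_1 − rank ∂_2 = (6 − 3) − 3 = 0, and the invariant factors of ∂_2 are all 1, so H_1 ≅ 0.
  H_2: rank ker ∂_2 − rank ∂_3 = (4 − 3) − 0 = 1, and there is no ∂_3, so H_2 ≅ Z.

H_0 = Z,  H_1 = 0,  H_2 = Z.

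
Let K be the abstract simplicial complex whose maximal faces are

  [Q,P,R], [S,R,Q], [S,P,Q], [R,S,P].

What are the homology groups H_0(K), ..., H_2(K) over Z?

H_0 = Z,  H_1 = 0,  H_2 = Z.

Order the vertices as P < Q < R < S. Listing each simplex with vertices in this order, K has dimension 2 with simplices:

  0-simplices (4): P, Q, R, S
  1-simplices (6): PQ, PR, PS, QR, QS, RS
  2-simplices (4): PQR, PQS, PRS, QRS

so the chain groups are C_0 ≅ Z^4, C_1 ≅ Z^6, C_2 ≅ Z^4.

The boundary map ∂_1: C_1 → C_0 is given by ∂[p,q] = [q] − [p]. For instance
  ∂PS = S − P.
The 4×6 boundary matrix has rank 3 and Smith normal form diag(1,1,1).

Boundary ∂_2: C_2 → C_1 acts by ∂[p,q,r] = [q,r] − [p,r] + [p,q]. For instance
  ∂QRS = RS − QS + QR,
  ∂PQS = QS − PS + PQ.
This gives a 6×4 integer matrix of rank 3; reducing to Smith normal form yields diagonal entries (1,1,1).

Reading off H_k = ker ∂_k / im ∂_{k+1}:

  H_0: rank C_0 − rank ∂_1 = 4 − 3 = 1, and the invariant factors of ∂_1 are all 1, so H_0 = Z.
  H_1: rank ker ∂_1 − rank ∂_2 = (6 − 3) − 3 = 0, and the invariant factors of ∂_2 are all 1, so H_1 = 0.
  H_2: rank ker ∂_2 − rank ∂_3 = (4 − 3) − 0 = 1, and there is no ∂_3, so H_2 = Z.

(K is a triangulation of the 2-sphere S^2.)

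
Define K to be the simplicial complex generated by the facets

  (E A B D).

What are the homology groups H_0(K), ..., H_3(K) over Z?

Take the total order A < B < D < E on the vertex set. Then K (dimension 3) consists of the simplices:

  0-simplices (4): A, B, D, E
  1-simplices (6): AB, AD, AE, BD, BE, DE
  2-simplices (4): ABD, ABE, ADE, BDE
  3-simplices (1): ABDE

giving chain groups C_0 ≅ Z^4, C_1 ≅ Z^6, C_2 ≅ Z^4, C_3 ≅ Z^1.

∂_1: C_1 → C_0 is given by ∂[p,q] = [q] − [p].
The 4×6 boundary matrix has rank 3 and Smith normal form diag(1,1,1).

∂_2: C_2 → C_1 acts by ∂[p,q,r] = [q,r] − [p,r] + [p,q]. For instance
  ∂BDE = DE − BE + BD,
  ∂ADE = DE − AE + AD.
As a 6×4 matrix over Z this has rank 3, with invariant factors (1,1,1).

The boundary map ∂_3: C_3 → C_2 sends each 3-simplex σ to the alternating sum Σ_i (−1)^i (σ with its i-th vertex removed). For instance
  ∂ABDE = BDE − ADE + ABE − ABD.
This gives a 4×1 integer matrix of rank 1; reducing to Smith normal form yields diagonal entries (1).

Now H_k = ker ∂_k / im ∂_{k+1}, so:

  H_0: rank C_0 − rank ∂_1 = 4 − 3 = 1, and the invariant factors of ∂_1 are all 1, so H_0 = Z.
  H_1: rank ker ∂_1 − rank ∂_2 = (6 − 3) − 3 = 0, and the invariant factors of ∂_2 are all 1, so H_1 = 0.
  H_2: rank ker ∂_2 − rank ∂_3 = (4 − 3) − 1 = 0, and the invariant factors of ∂_3 are all 1, so H_2 = 0.
  H_3: rank ker ∂_3 − rank ∂_4 = (1 − 1) − 0 = 0, and there is no ∂_4, so H_3 = 0.

(K is a triangulation of the 3-simplex.)

H_0 ≅ Z,  H_1 = 0,  H_2 = 0,  H_3 = 0.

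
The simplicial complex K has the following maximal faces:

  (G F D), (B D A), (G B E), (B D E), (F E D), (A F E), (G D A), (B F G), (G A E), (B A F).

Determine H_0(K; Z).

Fix the vertex order A < B < D < E < F < G and write every simplex with vertices in increasing order. Then dim K = 2 and the simplices of K are:

  0-simplices (6): A, B, D, E, F, G
  1-simplices (15): AB, AD, AE, AF, AG, BD, BE, BF, BG, DE, DF, DG, EF, EG, FG
  2-simplices (10): ABD, ABF, ADG, AEF, AEG, BDE, BEG, BFG, DEF, DFG

so the chain groups are C_0 ≅ Z^6, C_1 ≅ Z^15, C_2 ≅ Z^10.

The boundary map ∂_1: C_1 → C_0 is given by ∂[p,q] = [q] − [p]. For instance
  ∂EG = G − E.
The resulting 6×15 matrix has rank 5, and its Smith normal form has invariant factors (1,1,1,1,1).

Boundary ∂_2: C_2 → C_1 acts by ∂[p,q,r] = [q,r] − [p,r] + [p,q]. For instance
  ∂BEG = EG − BG + BE,
  ∂AEF = EF − AF + AE.
The 15×10 boundary matrix has rank 10 and Smith normal form diag(1,1,1,1,1,1,1,1,1,2).

From H_k ≅ ker(∂_k) / im(∂_{k+1}) we obtain:

  H_0: rank C_0 − rank ∂_1 = 6 − 5 = 1, and the invariant factors of ∂_1 are all 1, so H_0 = Z.

H_0 ≅ Z.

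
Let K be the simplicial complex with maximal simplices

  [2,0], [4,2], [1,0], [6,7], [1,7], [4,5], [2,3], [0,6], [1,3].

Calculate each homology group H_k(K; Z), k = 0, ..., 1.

Order the vertices as 0 < 1 < 2 < 3 < 4 < 5 < 6 < 7. Listing each simplex with vertices in this order, K has dimension 1 with simplices:

  0-simplices (8): [0], [1], [2], [3], [4], [5], [6], [7]
  1-simplices (9): [0,1], [0,2], [0,6], [1,3], [1,7], [2,3], [2,4], [4,5], [6,7]

giving chain groups C_0 ≅ Z^8, C_1 ≅ Z^9.

∂_1: C_1 → C_0 is given by ∂[p,q] = [q] − [p].
The resulting 8×9 matrix has rank 7, and its Smith normal form has invariant factors (1,1,1,1,1,1,1).

Reading off H_k = ker ∂_k / im ∂_{k+1}:

  H_0: rank C_0 − rank ∂_1 = 8 − 7 = 1, and the invariant factors of ∂_1 are all 1, so H_0 ≅ Z.
  H_1: rank ker ∂_1 − rank ∂_2 = (9 − 7) − 0 = 2, and there is no ∂_2, so H_1 ≅ Z^2.

As a check, the Euler characteristic is 8 − 9 = -1, which agrees with 1 − 2 = -1.

H_0 = Z,  H_1 = Z^2.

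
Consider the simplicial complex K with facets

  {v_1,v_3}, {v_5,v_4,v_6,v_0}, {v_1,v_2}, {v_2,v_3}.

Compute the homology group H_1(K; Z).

Take the total order v_0 < v_1 < v_2 < v_3 < v_4 < v_5 < v_6 on the vertex set. Then K (dimension 3) consists of the simplices:

  0-simplices (7): [v_0], [v_1], [v_2], [v_3], [v_4], [v_5], [v_6]
  1-simplices (9): [v_0,v_4], [v_0,v_5], [v_0,v_6], [v_1,v_2], [v_1,v_3], [v_2,v_3], [v_4,v_5], [v_4,v_6], [v_5,v_6]
  2-simplices (4): [v_0,v_4,v_5], [v_0,v_4,v_6], [v_0,v_5,v_6], [v_4,v_5,v_6]
  3-simplices (1): [v_0,v_4,v_5,v_6]

so the chain groups are C_0 ≅ Z^7, C_1 ≅ Z^9, C_2 ≅ Z^4, C_3 ≅ Z^1.

The boundary map ∂_1: C_1 → C_0 maps an edge to its endpoints' difference, ∂[p,q] = q − p. For instance
  ∂[v_4,v_5] = [v_5] − [v_4].
The resulting 7×9 matrix has rank 5, and its Smith normal form has invariant factors (1,1,1,1,1).

Boundary ∂_2: C_2 → C_1 acts by ∂[p,q,r] = [q,r] − [p,r] + [p,q]. For instance
  ∂[v_0,v_4,v_5] = [v_4,v_5] − [v_0,v_5] + [v_0,v_4],
  ∂[v_0,v_5,v_6] = [v_5,v_6] − [v_0,v_6] + [v_0,v_5].
The 9×4 boundary matrix has rank 3 and Smith normal form diag(1,1,1).

Boundary ∂_3: C_3 → C_2 sends each 3-simplex σ to the alternating sum Σ_i (−1)^i (σ with its i-th vertex removed). For instance
  ∂[v_0,v_4,v_5,v_6] = [v_4,v_5,v_6] − [v_0,v_5,v_6] + [v_0,v_4,v_6] − [v_0,v_4,v_5].
As a 4×1 matrix over Z this has rank 1, with invariant factors (1).

Computing H_k = (kernel of ∂_k) / (image of ∂_{k+1}):

  H_1: rank ker ∂_1 − rank ∂_2 = (9 − 5) − 3 = 1, and the invariant factors of ∂_2 are all 1, so H_1 = Z.

H_1 ≅ Z.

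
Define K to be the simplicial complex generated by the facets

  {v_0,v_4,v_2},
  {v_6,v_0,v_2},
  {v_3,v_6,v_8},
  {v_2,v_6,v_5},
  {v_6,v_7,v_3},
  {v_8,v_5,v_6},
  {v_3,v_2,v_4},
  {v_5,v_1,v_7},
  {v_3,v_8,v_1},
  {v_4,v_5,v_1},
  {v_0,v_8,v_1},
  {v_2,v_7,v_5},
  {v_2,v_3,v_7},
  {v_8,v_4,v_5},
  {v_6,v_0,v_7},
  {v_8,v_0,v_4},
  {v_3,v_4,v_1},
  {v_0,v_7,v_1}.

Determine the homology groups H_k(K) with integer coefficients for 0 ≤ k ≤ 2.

H_0 ≅ Z,  H_1 ≅ Z ⊕ Z_2,  H_2 = 0.

Fix the vertex order v_0 < v_1 < v_2 < v_3 < v_4 < v_5 < v_6 < v_7 < v_8 and write every simplex with vertices in increasing order. Then dim K = 2 and the simplices of K are:

  0-simplices (9): [v_0], [v_1], [v_2], [v_3], [v_4], [v_5], [v_6], [v_7], [v_8]
  1-simplices (27): (27 of them)
  2-simplices (18): (18 of them)

so the chain groups are C_0 ≅ Z^9, C_1 ≅ Z^27, C_2 ≅ Z^18.

Boundary ∂_1: C_1 → C_0 maps an edge to its endpoints' difference, ∂[p,q] = q − p.
The 9×27 boundary matrix has rank 8 and Smith normal form diag(1,1,1,1,1,1,1,1).

The boundary map ∂_2: C_2 → C_1 sends each 2-simplex [p,q,r] to [q,r] − [p,r] + [p,q]. For instance
  ∂[v_0,v_2,v_4] = [v_2,v_4] − [v_0,v_4] + [v_0,v_2],
  ∂[v_3,v_6,v_7] = [v_6,v_7] − [v_3,v_7] + [v_3,v_6].
As a 27×18 matrix over Z this has rank 18, with invariant factors (1,1,1,1,1,1,1,1,1,1,1,1,1,1,1,1,1,2).

Now H_k = ker ∂_k / im ∂_{k+1}, so:

  H_0: rank C_0 − rank ∂_1 = 9 − 8 = 1, and the invariant factors of ∂_1 are all 1, so H_0 = Z.
  H_1: rank ker ∂_1 − rank ∂_2 = (27 − 8) − 18 = 1, and ∂_2 has invariant factor 2 > 1, so H_1 = Z ⊕ Z_2.
  H_2: rank ker ∂_2 − rank ∂_3 = (18 − 18) − 0 = 0, and there is no ∂_3, so H_2 = 0.

(K is a triangulation of the Klein bottle.)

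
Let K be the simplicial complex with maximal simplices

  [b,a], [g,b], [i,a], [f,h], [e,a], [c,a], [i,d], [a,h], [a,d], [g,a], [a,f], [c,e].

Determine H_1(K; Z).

K has 9 vertices, 12 edges.
rank ∂_1 = 8, rank ∂_2 = 0 ⇒ b_1 = 12 − 8 − 0 = 4. So H_1 = Z^4.

H_1 = Z^4.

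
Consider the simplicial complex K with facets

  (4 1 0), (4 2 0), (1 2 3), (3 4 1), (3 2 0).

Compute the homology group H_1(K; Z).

H_1 ≅ Z.

K has 5 vertices, 10 edges, 5 triangles.
rank ∂_1 = 4, rank ∂_2 = 5 ⇒ b_1 = 10 − 4 − 5 = 1; all invariant factors of ∂_2 are 1 so no torsion. So H_1 = Z.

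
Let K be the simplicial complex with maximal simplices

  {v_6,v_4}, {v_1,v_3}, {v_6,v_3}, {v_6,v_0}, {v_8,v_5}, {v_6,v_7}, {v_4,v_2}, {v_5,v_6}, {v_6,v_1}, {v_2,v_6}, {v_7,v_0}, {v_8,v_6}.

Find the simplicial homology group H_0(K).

H_0 = Z.

Fix the vertex order v_0 < v_1 < v_2 < v_3 < v_4 < v_5 < v_6 < v_7 < v_8 and write every simplex with vertices in increasing order. Then dim K = 1 and the simplices of K are:

  0-simplices (9): [v_0], [v_1], [v_2], [v_3], [v_4], [v_5], [v_6], [v_7], [v_8]
  1-simplices (12): [v_0,v_6], [v_0,v_7], [v_1,v_3], [v_1,v_6], [v_2,v_4], [v_2,v_6], [v_3,v_6], [v_4,v_6], [v_5,v_6], [v_5,v_8], [v_6,v_7], [v_6,v_8]

giving chain groups C_0 ≅ Z^9, C_1 ≅ Z^12.

The boundary map ∂_1: C_1 → C_0 is given by ∂[p,q] = [q] − [p]. For instance
  ∂[v_3,v_6] = [v_6] − [v_3].
The 9×12 boundary matrix has rank 8 and Smith normal form diag(1,1,1,1,1,1,1,1).

Now H_k = ker ∂_k / im ∂_{k+1}, so:

  H_0: rank C_0 − rank ∂_1 = 9 − 8 = 1, and the invariant factors of ∂_1 are all 1, so H_0 ≅ Z.

(K is a triangulation of a wedge of 4 circles.)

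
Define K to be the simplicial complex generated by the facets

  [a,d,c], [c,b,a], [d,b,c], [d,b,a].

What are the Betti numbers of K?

b_0 = 1, b_1 = 0, b_2 = 1.

Fix the vertex order a < b < c < d and write every simplex with vertices in increasing order. Then dim K = 2 and the simplices of K are:

  0-simplices (4): a, b, c, d
  1-simplices (6): ab, ac, ad, bc, bd, cd
  2-simplices (4): abc, abd, acd, bcd

giving chain groups C_0 ≅ Z^4, C_1 ≅ Z^6, C_2 ≅ Z^4.

Boundary ∂_1: C_1 → C_0 sends each edge [p,q] (with p < q) to q − p.
As a 4×6 matrix over Z this has rank 3, with invariant factors (1,1,1).

∂_2: C_2 → C_1 acts by ∂[p,q,r] = [q,r] − [p,r] + [p,q]. For instance
  ∂abc = bc − ac + ab,
  ∂bcd = cd − bd + bc.
This gives a 6×4 integer matrix of rank 3; reducing to Smith normal form yields diagonal entries (1,1,1).

From H_k ≅ ker(∂_k) / im(∂_{k+1}) we obtain:

  H_0: rank C_0 − rank ∂_1 = 4 − 3 = 1, and the invariant factors of ∂_1 are all 1, so H_0 = Z.
  H_1: rank ker ∂_1 − rank ∂_2 = (6 − 3) − 3 = 0, and the invariant factors of ∂_2 are all 1, so H_1 = 0.
  H_2: rank ker ∂_2 − rank ∂_3 = (4 − 3) − 0 = 1, and there is no ∂_3, so H_2 = Z.

Hence the Betti numbers are b_0 = 1, b_1 = 0, b_2 = 1.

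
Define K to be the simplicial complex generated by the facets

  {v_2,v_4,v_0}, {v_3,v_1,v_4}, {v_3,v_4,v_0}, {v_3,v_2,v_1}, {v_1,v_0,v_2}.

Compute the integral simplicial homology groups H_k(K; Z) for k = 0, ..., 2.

H_0 ≅ Z,  H_1 ≅ Z,  H_2 = 0.

K has 5 vertices, 10 edges, 5 triangles.
rank ∂_0 = 0, rank ∂_1 = 4 ⇒ b_0 = 5 − 0 − 4 = 1; all invariant factors of ∂_1 are 1 so no torsion. So H_0 ≅ Z.
rank ∂_1 = 4, rank ∂_2 = 5 ⇒ b_1 = 10 − 4 − 5 = 1; all invariant factors of ∂_2 are 1 so no torsion. So H_1 ≅ Z.
rank ∂_2 = 5, rank ∂_3 = 0 ⇒ b_2 = 5 − 5 − 0 = 0. So H_2 ≅ 0.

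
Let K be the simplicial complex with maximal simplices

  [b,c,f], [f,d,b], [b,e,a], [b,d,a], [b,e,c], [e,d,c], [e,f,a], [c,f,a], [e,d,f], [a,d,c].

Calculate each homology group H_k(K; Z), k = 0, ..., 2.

K has 6 vertices, 15 edges, 10 triangles.
rank ∂_0 = 0, rank ∂_1 = 5 ⇒ b_0 = 6 − 0 − 5 = 1; all invariant factors of ∂_1 are 1 so no torsion. So H_0 = Z.
rank ∂_1 = 5, rank ∂_2 = 10 ⇒ b_1 = 15 − 5 − 10 = 0; ∂_2 has invariant factor(s) [2] giving torsion. So H_1 = Z/2Z.
rank ∂_2 = 10, rank ∂_3 = 0 ⇒ b_2 = 10 − 10 − 0 = 0. So H_2 = 0.

H_0 = Z,  H_1 = Z/2Z,  H_2 = 0.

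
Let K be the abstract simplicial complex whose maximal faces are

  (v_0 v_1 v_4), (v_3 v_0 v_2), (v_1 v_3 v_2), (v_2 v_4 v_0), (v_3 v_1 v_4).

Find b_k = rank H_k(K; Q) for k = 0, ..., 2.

b_0 = 1, b_1 = 1, b_2 = 0.

We work with the vertex ordering v_0 < v_1 < v_2 < v_3 < v_4. The simplices of K, each written with vertices in increasing order, are:

  0-simplices (5): [v_0], [v_1], [v_2], [v_3], [v_4]
  1-simplices (10): [v_0,v_1], [v_0,v_2], [v_0,v_3], [v_0,v_4], [v_1,v_2], [v_1,v_3], [v_1,v_4], [v_2,v_3], [v_2,v_4], [v_3,v_4]
  2-simplices (5): [v_0,v_1,v_4], [v_0,v_2,v_3], [v_0,v_2,v_4], [v_1,v_2,v_3], [v_1,v_3,v_4]

Hence C_0 ≅ Z^5, C_1 ≅ Z^10, C_2 ≅ Z^5.

∂_1: C_1 → C_0 maps an edge to its endpoints' difference, ∂[p,q] = q − p.
This gives a 5×10 integer matrix of rank 4; reducing to Smith normal form yields diagonal entries (1,1,1,1).

∂_2: C_2 → C_1 acts by ∂[p,q,r] = [q,r] − [p,r] + [p,q]. For instance
  ∂[v_1,v_2,v_3] = [v_2,v_3] − [v_1,v_3] + [v_1,v_2],
  ∂[v_0,v_2,v_4] = [v_2,v_4] − [v_0,v_4] + [v_0,v_2].
The resulting 10×5 matrix has rank 5, and its Smith normal form has invariant factors (1,1,1,1,1).

Reading off H_k = ker ∂_k / im ∂_{k+1}:

  H_0: rank C_0 − rank ∂_1 = 5 − 4 = 1, and the invariant factors of ∂_1 are all 1, so H_0 = Z.
  H_1: rank ker ∂_1 − rank ∂_2 = (10 − 4) − 5 = 1, and the invariant factors of ∂_2 are all 1, so H_1 = Z.
  H_2: rank ker ∂_2 − rank ∂_3 = (5 − 5) − 0 = 0, and there is no ∂_3, so H_2 = 0.

As a check, the Euler characteristic is 5 − 10 + 5 = 0, which agrees with 1 − 1 + 0 = 0.

Hence the Betti numbers are b_0 = 1, b_1 = 1, b_2 = 0.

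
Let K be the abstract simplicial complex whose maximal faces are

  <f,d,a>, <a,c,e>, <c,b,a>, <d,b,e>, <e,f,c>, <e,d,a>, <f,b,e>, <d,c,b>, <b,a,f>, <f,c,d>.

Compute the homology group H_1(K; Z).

Fix the vertex order a < b < c < d < e < f and write every simplex with vertices in increasing order. Then dim K = 2 and the simplices of K are:

  0-simplices (6): a, b, c, d, e, f
  1-simplices (15): ab, ac, ad, ae, af, bc, bd, be, bf, cd, ce, cf, de, df, ef
  2-simplices (10): abc, abf, ace, ade, adf, bcd, bde, bef, cdf, cef

so the chain groups are C_0 ≅ Z^6, C_1 ≅ Z^15, C_2 ≅ Z^10.

Boundary ∂_1: C_1 → C_0 maps an edge to its endpoints' difference, ∂[p,q] = q − p.
The resulting 6×15 matrix has rank 5, and its Smith normal form has invariant factors (1,1,1,1,1).

The boundary map ∂_2: C_2 → C_1 acts by ∂[p,q,r] = [q,r] − [p,r] + [p,q]. For instance
  ∂abc = bc − ac + ab,
  ∂bef = ef − bf + be.
The resulting 15×10 matrix has rank 10, and its Smith normal form has invariant factors (1,1,1,1,1,1,1,1,1,2).

Computing H_k = (kernel of ∂_k) / (image of ∂_{k+1}):

  H_1: rank ker ∂_1 − rank ∂_2 = (15 − 5) − 10 = 0, and ∂_2 has invariant factor 2 > 1, so H_1 ≅ Z/2.

H_1 = Z/2.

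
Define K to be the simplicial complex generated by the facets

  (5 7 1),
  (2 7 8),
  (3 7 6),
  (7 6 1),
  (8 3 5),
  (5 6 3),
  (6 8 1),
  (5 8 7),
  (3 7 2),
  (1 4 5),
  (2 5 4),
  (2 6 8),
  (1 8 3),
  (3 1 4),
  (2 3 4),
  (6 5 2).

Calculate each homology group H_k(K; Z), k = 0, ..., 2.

H_0 = Z,  H_1 = Z^2,  H_2 = Z.

Order the vertices as 1 < 2 < 3 < 4 < 5 < 6 < 7 < 8. Listing each simplex with vertices in this order, K has dimension 2 with simplices:

  0-simplices (8): [1], [2], [3], [4], [5], [6], [7], [8]
  1-simplices (24): (24 of them)
  2-simplices (16): [1,3,4], [1,3,8], [1,4,5], [1,5,7], [1,6,7], [1,6,8], [2,3,4], [2,3,7], [2,4,5], [2,5,6], [2,6,8], [2,7,8], [3,5,6], [3,5,8], [3,6,7], [5,7,8]

giving chain groups C_0 ≅ Z^8, C_1 ≅ Z^24, C_2 ≅ Z^16.

Boundary ∂_1: C_1 → C_0 sends each edge [p,q] (with p < q) to q − p.
This gives a 8×24 integer matrix of rank 7; reducing to Smith normal form yields diagonal entries (1,1,1,1,1,1,1).

Boundary ∂_2: C_2 → C_1 sends each 2-simplex [p,q,r] to [q,r] − [p,r] + [p,q]. For instance
  ∂[2,3,7] = [3,7] − [2,7] + [2,3],
  ∂[3,5,8] = [5,8] − [3,8] + [3,5].
The 24×16 boundary matrix has rank 15 and Smith normal form diag(1,1,1,1,1,1,1,1,1,1,1,1,1,1,1).

Computing H_k = (kernel of ∂_k) / (image of ∂_{k+1}):

  H_0: rank C_0 − rank ∂_1 = 8 − 7 = 1, and the invariant factors of ∂_1 are all 1, so H_0 ≅ Z.
  H_1: rank ker ∂_1 − rank ∂_2 = (24 − 7) − 15 = 2, and the invariant factors of ∂_2 are all 1, so H_1 ≅ Z^2.
  H_2: rank ker ∂_2 − rank ∂_3 = (16 − 15) − 0 = 1, and there is no ∂_3, so H_2 ≅ Z.

As a check, the Euler characteristic is 8 − 24 + 16 = 0, which agrees with 1 − 2 + 1 = 0.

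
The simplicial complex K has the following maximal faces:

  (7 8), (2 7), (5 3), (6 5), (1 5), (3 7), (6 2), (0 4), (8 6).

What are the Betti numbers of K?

b_0 = 2, b_1 = 2.

Order the vertices as 0 < 1 < 2 < 3 < 4 < 5 < 6 < 7 < 8. Listing each simplex with vertices in this order, K has dimension 1 with simplices:

  0-simplices (9): [0], [1], [2], [3], [4], [5], [6], [7], [8]
  1-simplices (9): [0,4], [1,5], [2,6], [2,7], [3,5], [3,7], [5,6], [6,8], [7,8]

giving chain groups C_0 ≅ Z^9, C_1 ≅ Z^9.

Boundary ∂_1: C_1 → C_0 is given by ∂[p,q] = [q] − [p]. For instance
  ∂[2,7] = [7] − [2].
The 9×9 boundary matrix has rank 7 and Smith normal form diag(1,1,1,1,1,1,1).

From H_k ≅ ker(∂_k) / im(∂_{k+1}) we obtain:

  H_0: rank C_0 − rank ∂_1 = 9 − 7 = 2, and the invariant factors of ∂_1 are all 1, so H_0 ≅ Z^2.
  H_1: rank ker ∂_1 − rank ∂_2 = (9 − 7) − 0 = 2, and there is no ∂_2, so H_1 ≅ Z^2.

As a check, the Euler characteristic is 9 − 9 = 0, which agrees with 2 − 2 = 0.

Hence the Betti numbers are b_0 = 2, b_1 = 2.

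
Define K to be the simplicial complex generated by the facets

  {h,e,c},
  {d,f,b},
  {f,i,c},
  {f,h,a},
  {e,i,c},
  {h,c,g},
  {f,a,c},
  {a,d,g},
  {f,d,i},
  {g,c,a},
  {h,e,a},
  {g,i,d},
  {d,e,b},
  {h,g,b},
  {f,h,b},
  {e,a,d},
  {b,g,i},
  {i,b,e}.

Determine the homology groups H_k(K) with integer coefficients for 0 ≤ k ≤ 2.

Order the vertices as a < b < c < d < e < f < g < h < i. Listing each simplex with vertices in this order, K has dimension 2 with simplices:

  0-simplices (9): a, b, c, d, e, f, g, h, i
  1-simplices (27): ac, ad, ae, af, ag, ah, bd, be, bf, bg, bh, bi, ce, cf, cg, ch, ci, de, df, dg, di, eh, ei, fh, fi, gh, gi
  2-simplices (18): acf, acg, ade, adg, aeh, afh, bde, bdf, bei, bfh, bgh, bgi, ceh, cei, cfi, cgh, dfi, dgi

Hence C_0 ≅ Z^9, C_1 ≅ Z^27, C_2 ≅ Z^18.

The boundary map ∂_1: C_1 → C_0 sends each edge [p,q] (with p < q) to q − p. For instance
  ∂bf = f − b.
This gives a 9×27 integer matrix of rank 8; reducing to Smith normal form yields diagonal entries (1,1,1,1,1,1,1,1).

The boundary map ∂_2: C_2 → C_1 acts by ∂[p,q,r] = [q,r] − [p,r] + [p,q]. For instance
  ∂cgh = gh − ch + cg,
  ∂bei = ei − bi + be.
The 27×18 boundary matrix has rank 18 and Smith normal form diag(1,1,1,1,1,1,1,1,1,1,1,1,1,1,1,1,1,2).

Now H_k = ker ∂_k / im ∂_{k+1}, so:

  H_0: rank C_0 − rank ∂_1 = 9 − 8 = 1, and the invariant factors of ∂_1 are all 1, so H_0 = Z.
  H_1: rank ker ∂_1 − rank ∂_2 = (27 − 8) − 18 = 1, and ∂_2 has invariant factor 2 > 1, so H_1 = Z ⊕ Z/2Z.
  H_2: rank ker ∂_2 − rank ∂_3 = (18 − 18) − 0 = 0, and there is no ∂_3, so H_2 = 0.

(K is a triangulation of the Klein bottle.)

H_0 = Z,  H_1 = Z ⊕ Z/2Z,  H_2 = 0.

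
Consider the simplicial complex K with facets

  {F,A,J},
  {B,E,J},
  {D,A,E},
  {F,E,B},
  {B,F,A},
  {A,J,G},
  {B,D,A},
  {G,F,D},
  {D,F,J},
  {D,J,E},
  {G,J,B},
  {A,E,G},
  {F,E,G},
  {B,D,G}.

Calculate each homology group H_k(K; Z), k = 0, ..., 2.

H_0 ≅ Z,  H_1 ≅ Z^2,  H_2 ≅ Z.

K has 7 vertices, 21 edges, 14 triangles.
rank ∂_0 = 0, rank ∂_1 = 6 ⇒ b_0 = 7 − 0 − 6 = 1; all invariant factors of ∂_1 are 1 so no torsion. So H_0 ≅ Z.
rank ∂_1 = 6, rank ∂_2 = 13 ⇒ b_1 = 21 − 6 − 13 = 2; all invariant factors of ∂_2 are 1 so no torsion. So H_1 ≅ Z^2.
rank ∂_2 = 13, rank ∂_3 = 0 ⇒ b_2 = 14 − 13 − 0 = 1. So H_2 ≅ Z.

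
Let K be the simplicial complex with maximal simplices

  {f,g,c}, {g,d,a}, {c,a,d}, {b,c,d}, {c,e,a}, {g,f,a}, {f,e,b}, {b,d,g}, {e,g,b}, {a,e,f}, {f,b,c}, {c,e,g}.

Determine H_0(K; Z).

H_0 = Z.

Fix the vertex order a < b < c < d < e < f < g and write every simplex with vertices in increasing order. Then dim K = 2 and the simplices of K are:

  0-simplices (7): a, b, c, d, e, f, g
  1-simplices (18): ac, ad, ae, af, ag, bc, bd, be, bf, bg, cd, ce, cf, cg, dg, ef, eg, fg
  2-simplices (12): acd, ace, adg, aef, afg, bcd, bcf, bdg, bef, beg, ceg, cfg

Hence C_0 ≅ Z^7, C_1 ≅ Z^18, C_2 ≅ Z^12.

∂_1: C_1 → C_0 maps an edge to its endpoints' difference, ∂[p,q] = q − p.
The resulting 7×18 matrix has rank 6, and its Smith normal form has invariant factors (1,1,1,1,1,1).

The boundary map ∂_2: C_2 → C_1 sends each 2-simplex [p,q,r] to [q,r] − [p,r] + [p,q]. For instance
  ∂acd = cd − ad + ac,
  ∂bef = ef − bf + be.
The 18×12 boundary matrix has rank 12 and Smith normal form diag(1,1,1,1,1,1,1,1,1,1,1,2).

Now H_k = ker ∂_k / im ∂_{k+1}, so:

  H_0: rank C_0 − rank ∂_1 = 7 − 6 = 1, and the invariant factors of ∂_1 are all 1, so H_0 ≅ Z.

(K is a triangulation of the real projective plane RP^2.)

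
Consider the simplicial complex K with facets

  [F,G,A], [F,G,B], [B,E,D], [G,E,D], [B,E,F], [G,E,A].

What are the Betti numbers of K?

We work with the vertex ordering A < B < D < E < F < G. The simplices of K, each written with vertices in increasing order, are:

  0-simplices (6): A, B, D, E, F, G
  1-simplices (12): AE, AF, AG, BD, BE, BF, BG, DE, DG, EF, EG, FG
  2-simplices (6): AEG, AFG, BDE, BEF, BFG, DEG

so the chain groups are C_0 ≅ Z^6, C_1 ≅ Z^12, C_2 ≅ Z^6.

Boundary ∂_1: C_1 → C_0 is given by ∂[p,q] = [q] − [p].
The resulting 6×12 matrix has rank 5, and its Smith normal form has invariant factors (1,1,1,1,1).

∂_2: C_2 → C_1 maps a triangle to the signed sum of its edges. For instance
  ∂DEG = EG − DG + DE,
  ∂BFG = FG − BG + BF.
The 12×6 boundary matrix has rank 6 and Smith normal form diag(1,1,1,1,1,1).

Reading off H_k = ker ∂_k / im ∂_{k+1}:

  H_0: rank C_0 − rank ∂_1 = 6 − 5 = 1, and the invariant factors of ∂_1 are all 1, so H_0 = Z.
  H_1: rank ker ∂_1 − rank ∂_2 = (12 − 5) − 6 = 1, and the invariant factors of ∂_2 are all 1, so H_1 = Z.
  H_2: rank ker ∂_2 − rank ∂_3 = (6 − 6) − 0 = 0, and there is no ∂_3, so H_2 = 0.

Hence the Betti numbers are b_0 = 1, b_1 = 1, b_2 = 0.

b_0 = 1, b_1 = 1, b_2 = 0.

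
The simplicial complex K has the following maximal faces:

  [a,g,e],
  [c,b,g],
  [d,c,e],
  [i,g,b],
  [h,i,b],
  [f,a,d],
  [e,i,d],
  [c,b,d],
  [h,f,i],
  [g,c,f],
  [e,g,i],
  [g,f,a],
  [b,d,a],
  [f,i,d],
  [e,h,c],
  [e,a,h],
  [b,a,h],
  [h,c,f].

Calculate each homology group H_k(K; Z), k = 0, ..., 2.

H_0 = Z,  H_1 = Z^2,  H_2 = Z.

Order the vertices as a < b < c < d < e < f < g < h < i. Listing each simplex with vertices in this order, K has dimension 2 with simplices:

  0-simplices (9): a, b, c, d, e, f, g, h, i
  1-simplices (27): ab, ad, ae, af, ag, ah, bc, bd, bg, bh, bi, cd, ce, cf, cg, ch, de, df, di, eg, eh, ei, fg, fh, fi, gi, hi
  2-simplices (18): abd, abh, adf, aeg, aeh, afg, bcd, bcg, bgi, bhi, cde, ceh, cfg, cfh, dei, dfi, egi, fhi

Hence C_0 ≅ Z^9, C_1 ≅ Z^27, C_2 ≅ Z^18.

The boundary map ∂_1: C_1 → C_0 maps an edge to its endpoints' difference, ∂[p,q] = q − p. For instance
  ∂ch = h − c.
The 9×27 boundary matrix has rank 8 and Smith normal form diag(1,1,1,1,1,1,1,1).

The boundary map ∂_2: C_2 → C_1 acts by ∂[p,q,r] = [q,r] − [p,r] + [p,q]. For instance
  ∂bcd = cd − bd + bc,
  ∂adf = df − af + ad.
The resulting 27×18 matrix has rank 17, and its Smith normal form has invariant factors (1,1,1,1,1,1,1,1,1,1,1,1,1,1,1,1,1).

From H_k ≅ ker(∂_k) / im(∂_{k+1}) we obtain:

  H_0: rank C_0 − rank ∂_1 = 9 − 8 = 1, and the invariant factors of ∂_1 are all 1, so H_0 ≅ Z.
  H_1: rank ker ∂_1 − rank ∂_2 = (27 − 8) − 17 = 2, and the invariant factors of ∂_2 are all 1, so H_1 ≅ Z^2.
  H_2: rank ker ∂_2 − rank ∂_3 = (18 − 17) − 0 = 1, and there is no ∂_3, so H_2 ≅ Z.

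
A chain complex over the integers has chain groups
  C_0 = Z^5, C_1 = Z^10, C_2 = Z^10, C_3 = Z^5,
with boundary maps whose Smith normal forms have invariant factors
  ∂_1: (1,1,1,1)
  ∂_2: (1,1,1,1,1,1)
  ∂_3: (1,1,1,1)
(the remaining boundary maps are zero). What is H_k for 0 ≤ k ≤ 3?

H_0: b_0 = 5 − 0 − 4 = 1; torsion from ∂_1 factors > 1: none. So H_0 = Z.
H_1: b_1 = 10 − 4 − 6 = 0; torsion from ∂_2 factors > 1: none. So H_1 = 0.
H_2: b_2 = 10 − 6 − 4 = 0; torsion from ∂_3 factors > 1: none. So H_2 = 0.
H_3: b_3 = 5 − 4 − 0 = 1; torsion from ∂_4 factors > 1: none. So H_3 = Z.

H_0 = Z,  H_1 = 0,  H_2 = 0,  H_3 = Z.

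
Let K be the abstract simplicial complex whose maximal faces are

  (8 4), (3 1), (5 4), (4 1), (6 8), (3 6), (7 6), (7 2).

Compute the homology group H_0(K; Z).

We work with the vertex ordering 1 < 2 < 3 < 4 < 5 < 6 < 7 < 8. The simplices of K, each written with vertices in increasing order, are:

  0-simplices (8): [1], [2], [3], [4], [5], [6], [7], [8]
  1-simplices (8): [1,3], [1,4], [2,7], [3,6], [4,5], [4,8], [6,7], [6,8]

Hence C_0 ≅ Z^8, C_1 ≅ Z^8.

∂_1: C_1 → C_0 sends each edge [p,q] (with p < q) to q − p.
This gives a 8×8 integer matrix of rank 7; reducing to Smith normal form yields diagonal entries (1,1,1,1,1,1,1).

Computing H_k = (kernel of ∂_k) / (image of ∂_{k+1}):

  H_0: rank C_0 − rank ∂_1 = 8 − 7 = 1, and the invariant factors of ∂_1 are all 1, so H_0 ≅ Z.

H_0 = Z.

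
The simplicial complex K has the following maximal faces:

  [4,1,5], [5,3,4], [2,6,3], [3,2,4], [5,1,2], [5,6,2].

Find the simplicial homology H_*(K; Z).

H_0 ≅ Z,  H_1 ≅ Z,  H_2 = 0.

We work with the vertex ordering 1 < 2 < 3 < 4 < 5 < 6. The simplices of K, each written with vertices in increasing order, are:

  0-simplices (6): [1], [2], [3], [4], [5], [6]
  1-simplices (12): [1,2], [1,4], [1,5], [2,3], [2,4], [2,5], [2,6], [3,4], [3,5], [3,6], [4,5], [5,6]
  2-simplices (6): [1,2,5], [1,4,5], [2,3,4], [2,3,6], [2,5,6], [3,4,5]

Hence C_0 ≅ Z^6, C_1 ≅ Z^12, C_2 ≅ Z^6.

Boundary ∂_1: C_1 → C_0 sends each edge [p,q] (with p < q) to q − p.
The 6×12 boundary matrix has rank 5 and Smith normal form diag(1,1,1,1,1).

∂_2: C_2 → C_1 acts by ∂[p,q,r] = [q,r] − [p,r] + [p,q]. For instance
  ∂[2,3,4] = [3,4] − [2,4] + [2,3],
  ∂[2,3,6] = [3,6] − [2,6] + [2,3].
The resulting 12×6 matrix has rank 6, and its Smith normal form has invariant factors (1,1,1,1,1,1).

From H_k ≅ ker(∂_k) / im(∂_{k+1}) we obtain:

  H_0: rank C_0 − rank ∂_1 = 6 − 5 = 1, and the invariant factors of ∂_1 are all 1, so H_0 ≅ Z.
  H_1: rank ker ∂_1 − rank ∂_2 = (12 − 5) − 6 = 1, and the invariant factors of ∂_2 are all 1, so H_1 ≅ Z.
  H_2: rank ker ∂_2 − rank ∂_3 = (6 − 6) − 0 = 0, and there is no ∂_3, so H_2 ≅ 0.

As a check, the Euler characteristic is 6 − 12 + 6 = 0, which agrees with 1 − 1 + 0 = 0.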